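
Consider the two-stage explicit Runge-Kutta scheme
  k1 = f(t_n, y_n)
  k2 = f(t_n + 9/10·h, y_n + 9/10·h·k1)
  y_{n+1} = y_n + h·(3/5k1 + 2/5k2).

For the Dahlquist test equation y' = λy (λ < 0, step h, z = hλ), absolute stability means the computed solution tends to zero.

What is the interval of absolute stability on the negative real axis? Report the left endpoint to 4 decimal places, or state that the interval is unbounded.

z∈(-2.7778,0).

Set f=λy, z=hλ:
  k1=λy_n ⇒ h·k1=z·y_n;  k2=λ(1+9/10z)y_n ⇒ h·k2=z(1+9/10z)y_n
  y_{n+1}/y_n = 1 + 3/5z + 2/5z(1+9/10z) = 1 + z + 9/25z²
  so R(z) = 1 + z + 9/25z².

Solve |R(x)|<1 on ℝ⁻.
x=-1.55: |R|=0.3149
R=1: x+9/25x²=0 ⇒ x=−25/9=-2.7778; min R=1−1/(4·9/25)=0.3056>−1
Confirm numerically:
  x=-2.742: |R|=0.96468 <1
  x=-2.357: |R|=0.64296 <1
  x=-1.860: |R|=0.38546 <1
  x=-2.833: |R|=1.05632 >1
  x=-2.820: |R|=1.04286 >1
So |R|<1 on (-2.7778, 0).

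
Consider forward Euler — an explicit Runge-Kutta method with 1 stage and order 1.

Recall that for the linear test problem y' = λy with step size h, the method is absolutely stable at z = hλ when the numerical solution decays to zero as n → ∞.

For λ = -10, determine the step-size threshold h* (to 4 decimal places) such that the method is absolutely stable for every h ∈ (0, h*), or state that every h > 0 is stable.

(-2.0000,0); λ=-10 ⇒ h* = 0.2000.

Test eqn y'=λy, z=hλ:
  order 1, 1-stage ⇒ R(z)=1+z
  (e.g. R(-0.82)=0.18000, |R|=0.18000)

Boundary: |R(x)|=1, x<0.
x=-0.82: |R|=0.1800
|R(-2.09)|=1.0900 |R(-1.87)|=0.8700 |R(-0.7)|=0.3000
Bisect:
  x_lo=-2.4107 |R|=1.4107  x_hi=-0.3600 |R|=0.6400
  mid=-1.38535 |R|=0.38535 →hi
  mid=-1.89802 |R|=0.89802 →hi
  mid=-2.15436 |R|=1.15436 →lo
  mid=-2.02619 |R|=1.02619 →lo
  mid=-1.96211 |R|=0.96211 →hi
  mid=-1.99415 |R|=0.99415 →hi
  mid=-2.01017 |R|=1.01017 →lo
  mid=-2.00216 |R|=1.00216 →lo
  ...
  [-2.00003,-1.99991] ⇒ x*=-2.0000
Stable set (-2.0000, 0).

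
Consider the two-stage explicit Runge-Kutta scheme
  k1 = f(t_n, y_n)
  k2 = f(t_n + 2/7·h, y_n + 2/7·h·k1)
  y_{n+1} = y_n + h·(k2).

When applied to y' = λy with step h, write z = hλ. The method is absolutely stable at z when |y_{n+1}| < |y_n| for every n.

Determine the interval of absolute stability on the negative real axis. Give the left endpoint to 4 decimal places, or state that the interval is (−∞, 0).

z∈(-3.5000,0).

On y'=λy, z=hλ:
  k1=λy_n ⇒ h·k1=z·y_n;  k2=λ(1+2/7z)y_n ⇒ h·k2=z(1+2/7z)y_n
  y_{n+1}/y_n = 1 + z(1+2/7z) = 1 + z + 2/7z²
  ⇒ R(z) = 1 + z + 2/7z².

Solve |R(x)|<1 on ℝ⁻.
x=-1.46: |R|=0.1490
R=1: x+2/7x²=0 ⇒ x=−7/2=-3.5000; min R=1−1/(4·2/7)=0.1250>−1
Confirm numerically:
  x=-3.374: |R|=0.87854 <1
  x=-2.463: |R|=0.27025 <1
  x=-2.457: |R|=0.26781 <1
  x=-2.455: |R|=0.26701 <1
  x=-4.095: |R|=1.69615 >1
  x=-3.813: |R|=1.34099 >1
  x=-3.640: |R|=1.14560 >1
Stable set (-3.5000, 0).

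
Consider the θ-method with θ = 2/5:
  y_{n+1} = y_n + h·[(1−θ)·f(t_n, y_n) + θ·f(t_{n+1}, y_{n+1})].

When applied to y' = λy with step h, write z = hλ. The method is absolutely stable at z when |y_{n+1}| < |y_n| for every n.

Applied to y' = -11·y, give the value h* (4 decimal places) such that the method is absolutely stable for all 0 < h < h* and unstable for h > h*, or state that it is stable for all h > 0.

(-10.0000,0); λ=-11 ⇒ h* = (10)/11 = 0.9091.

With y'=λy (z=hλ):
  y_{n+1} = y_n + z·[3/5·y_n + 2/5·y_{n+1}] ⇒ (1 − 2/5z)y_{n+1} = (1 + 3/5z)y_n
  so R(z) = (1 + 3/5z)/(1 − 2/5z).

Solve |R(x)|<1 on ℝ⁻.
x=-1.27: |R|=0.1578
R=−1: 1+3/5x = −1+2/5x ⇒ -1/5x=2 ⇒ x=2/(-1/5)=-10.0000
Confirm numerically:
  x=-7.605: |R|=0.88149 <1
  x=-6.827: |R|=0.82990 <1
  x=-5.328: |R|=0.70158 <1
  x=-5.262: |R|=0.69480 <1
  x=-10.526: |R|=1.02019 >1
  x=-10.459: |R|=1.01771 >1
  x=-10.402: |R|=1.01558 >1
Interval (-10.0000, 0).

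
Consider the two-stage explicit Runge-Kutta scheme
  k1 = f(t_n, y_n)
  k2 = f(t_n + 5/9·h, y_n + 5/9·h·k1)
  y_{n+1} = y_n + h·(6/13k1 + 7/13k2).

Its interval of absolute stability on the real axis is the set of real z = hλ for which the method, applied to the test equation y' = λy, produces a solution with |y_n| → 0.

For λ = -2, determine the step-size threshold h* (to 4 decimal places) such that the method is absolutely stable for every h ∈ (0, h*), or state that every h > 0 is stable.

(-3.3429,0); λ=-2 ⇒ h* = (117/35)/2 = 1.6714.

Test eqn y'=λy, z=hλ:
  k1=λy_n ⇒ h·k1=z·y_n;  k2=λ(1+5/9z)y_n ⇒ h·k2=z(1+5/9z)y_n
  y_{n+1}/y_n = 1 + 6/13z + 7/13z(1+5/9z) = 1 + z + 35/117z²
  R(z) = 1 + z + 35/117z².

Boundary: |R(x)|=1, x<0.
x=-0.79: |R|=0.3967
R=1: x+35/117x²=0 ⇒ x=−117/35=-3.3429; min R=1−1/(4·35/117)=0.1643>−1
Confirm numerically:
  x=-2.627: |R|=0.43744 <1
  x=-1.944: |R|=0.18651 <1
  x=-1.763: |R|=0.16679 <1
  x=-3.768: |R|=1.47921 >1
  x=-3.475: |R|=1.13737 >1
Interval (-3.3429, 0).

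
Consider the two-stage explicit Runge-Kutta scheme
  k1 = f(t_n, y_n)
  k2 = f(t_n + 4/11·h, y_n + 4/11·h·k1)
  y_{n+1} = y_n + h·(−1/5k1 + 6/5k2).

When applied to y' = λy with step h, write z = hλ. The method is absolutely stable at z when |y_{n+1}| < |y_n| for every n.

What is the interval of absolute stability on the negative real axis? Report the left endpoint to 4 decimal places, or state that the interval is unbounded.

Set f=λy, z=hλ:
  k1=λy_n ⇒ h·k1=z·y_n;  k2=λ(1+4/11z)y_n ⇒ h·k2=z(1+4/11z)y_n
  y_{n+1}/y_n = 1 − 1/5z + 6/5z(1+4/11z) = 1 + z + 24/55z²
  R(z) = 1 + z + 24/55z².

Boundary: |R(x)|=1, x<0.
x=-0.78: |R|=0.4855
R=1: x+24/55x²=0 ⇒ x=−55/24=-2.2917; min R=1−1/(4·24/55)=0.4271>−1
Confirm numerically:
  x=-2.166: |R|=0.88122 <1
  x=-2.034: |R|=0.77130 <1
  x=-1.672: |R|=0.54789 <1
  x=-2.887: |R|=1.74999 >1
  x=-2.714: |R|=1.50017 >1
  x=-2.397: |R|=1.11017 >1
Stable set (-2.2917, 0).

(-2.2917, 0).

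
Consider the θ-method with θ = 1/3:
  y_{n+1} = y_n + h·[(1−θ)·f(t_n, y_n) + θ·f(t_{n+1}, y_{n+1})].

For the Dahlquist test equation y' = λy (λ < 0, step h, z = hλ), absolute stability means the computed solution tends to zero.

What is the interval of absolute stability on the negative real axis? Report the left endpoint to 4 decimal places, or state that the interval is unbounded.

Test eqn y'=λy, z=hλ:
  y_{n+1} = y_n + z·[2/3·y_n + 1/3·y_{n+1}] ⇒ (1 − 1/3z)y_{n+1} = (1 + 2/3z)y_n
  Hence R(z) = (1 + 2/3z)/(1 − 1/3z).

Need |R(x)|<1, x<0.
x=-1.49: |R|=0.0045
R=−1: 1+2/3x = −1+1/3x ⇒ -1/3x=2 ⇒ x=2/(-1/3)=-6.0000
Confirm numerically:
  x=-5.229: |R|=0.90631 <1
  x=-2.771: |R|=0.44048 <1
  x=-2.486: |R|=0.35946 <1
  x=-6.207: |R|=1.02248 >1
  x=-6.073: |R|=1.00805 >1
Interval (-6.0000, 0).

(-6.0000, 0).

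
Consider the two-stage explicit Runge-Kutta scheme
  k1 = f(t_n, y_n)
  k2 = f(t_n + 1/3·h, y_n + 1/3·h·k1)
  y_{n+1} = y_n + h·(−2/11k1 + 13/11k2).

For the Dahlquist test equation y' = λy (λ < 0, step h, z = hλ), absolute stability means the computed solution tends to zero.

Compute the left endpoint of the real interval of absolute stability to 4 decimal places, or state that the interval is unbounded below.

left endpoint -2.5385.

On y'=λy, z=hλ:
  k1=λy_n ⇒ h·k1=z·y_n;  k2=λ(1+1/3z)y_n ⇒ h·k2=z(1+1/3z)y_n
  y_{n+1}/y_n = 1 − 2/11z + 13/11z(1+1/3z) = 1 + z + 13/33z²
  ⇒ R(z) = 1 + z + 13/33z².

Need |R(x)|<1, x<0.
x=-1.69: |R|=0.4351
R=1: x+13/33x²=0 ⇒ x=−33/13=-2.5385; min R=1−1/(4·13/33)=0.3654>−1
Confirm numerically:
  x=-2.252: |R|=0.74587 <1
  x=-1.741: |R|=0.45306 <1
  x=-1.529: |R|=0.39197 <1
  x=-1.399: |R|=0.37202 <1
  x=-2.928: |R|=1.44931 >1
  x=-2.926: |R|=1.44670 >1
Stable set (-2.5385, 0).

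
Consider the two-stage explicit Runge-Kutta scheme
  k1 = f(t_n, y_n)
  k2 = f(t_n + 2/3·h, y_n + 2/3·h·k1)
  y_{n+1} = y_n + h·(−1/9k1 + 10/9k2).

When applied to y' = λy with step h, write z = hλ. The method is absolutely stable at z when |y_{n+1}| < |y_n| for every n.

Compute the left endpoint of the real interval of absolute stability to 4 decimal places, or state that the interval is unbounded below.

z* = -1.3500.

With y'=λy (z=hλ):
  k1=λy_n ⇒ h·k1=z·y_n;  k2=λ(1+2/3z)y_n ⇒ h·k2=z(1+2/3z)y_n
  y_{n+1}/y_n = 1 − 1/9z + 10/9z(1+2/3z) = 1 + z + 20/27z²
  R(z) = 1 + z + 20/27z².

Need |R(x)|<1, x<0.
x=-0.68: |R|=0.6625
R=1: x+20/27x²=0 ⇒ x=−27/20=-1.3500; min R=1−1/(4·20/27)=0.6625>−1
Confirm numerically:
  x=-1.220: |R|=0.88252 <1
  x=-1.007: |R|=0.74415 <1
  x=-0.998: |R|=0.73978 <1
  x=-1.840: |R|=1.66785 >1
  x=-1.534: |R|=1.20908 >1
  x=-1.484: |R|=1.14730 >1
So |R|<1 on (-1.3500, 0).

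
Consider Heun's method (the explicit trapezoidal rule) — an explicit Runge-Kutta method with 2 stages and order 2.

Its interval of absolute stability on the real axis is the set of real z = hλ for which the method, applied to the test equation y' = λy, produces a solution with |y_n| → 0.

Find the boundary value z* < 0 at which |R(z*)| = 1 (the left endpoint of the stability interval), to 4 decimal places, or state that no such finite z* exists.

Test eqn y'=λy, z=hλ:
  order 2, 2-stage ⇒ R(z)=1+z+z^2/2
  (e.g. R(-1.05)=0.50125, |R|=0.50125)

Boundary: |R(x)|=1, x<0.
x=-1.05: |R|=0.5012
|R(-1.97)|=0.9704 |R(-1.95)|=0.9512 |R(-1.31)|=0.5481
Bisect:
  x_lo=-2.4616 |R|=1.5682  x_hi=-0.1139 |R|=0.8925
  mid=-1.28779 |R|=0.54141 →hi
  mid=-1.87472 |R|=0.88256 →hi
  mid=-2.16818 |R|=1.18232 →lo
  mid=-2.02145 |R|=1.02168 →lo
  mid=-1.94808 |R|=0.94943 →hi
  mid=-1.98477 |R|=0.98488 →hi
  mid=-2.00311 |R|=1.00311 →lo
  mid=-1.99394 |R|=0.99395 →hi
  ...
  [-2.00010,-1.99995] ⇒ x*=-2.0000
Stable set (-2.0000, 0).

left endpoint -2.0000.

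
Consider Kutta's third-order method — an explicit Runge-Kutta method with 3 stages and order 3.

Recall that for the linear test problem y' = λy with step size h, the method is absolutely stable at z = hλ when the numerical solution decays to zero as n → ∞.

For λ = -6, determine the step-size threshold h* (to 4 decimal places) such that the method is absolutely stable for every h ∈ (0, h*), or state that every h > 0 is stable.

With y'=λy (z=hλ):
  order 3, 3-stage ⇒ R(z)=1+z+z^2/2+z^3/6
  (e.g. R(-1.75)=-0.11198, |R|=0.11198)

Find x<0 with |R(x)|<1.
x=-1.75: |R|=0.1120
|R(-2.13)|=0.4721 |R(-1.11)|=0.2781 |R(-0.74)|=0.4663
Bisect:
  x_lo=-3.4003 |R|=3.1718  x_hi=-0.2646 |R|=0.7673
  mid=-1.83246 |R|=0.17905 →hi
  mid=-2.61641 |R|=1.17875 →lo
  mid=-2.22444 |R|=0.58484 →hi
  mid=-2.42042 |R|=0.85452 →hi
  mid=-2.51841 |R|=1.00934 →lo
  mid=-2.46942 |R|=0.93017 →hi
  mid=-2.49392 |R|=0.96931 →hi
  ...
  [-2.51286,-2.51267] ⇒ x*=-2.5127
So |R|<1 on (-2.5127, 0).

(-2.5127,0); λ=-6 ⇒ h* = 0.4188.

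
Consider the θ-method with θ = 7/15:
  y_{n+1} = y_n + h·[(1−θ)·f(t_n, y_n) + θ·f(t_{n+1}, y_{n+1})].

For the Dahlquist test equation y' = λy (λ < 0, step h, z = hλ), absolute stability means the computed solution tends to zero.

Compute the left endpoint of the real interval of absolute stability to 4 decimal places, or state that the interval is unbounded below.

Set f=λy, z=hλ:
  y_{n+1} = y_n + z·[8/15·y_n + 7/15·y_{n+1}] ⇒ (1 − 7/15z)y_{n+1} = (1 + 8/15z)y_n
  R(z) = (1 + 8/15z)/(1 − 7/15z).

Find x<0 with |R(x)|<1.
x=-1.18: |R|=0.2390
R=−1: 1+8/15x = −1+7/15x ⇒ -1/15x=2 ⇒ x=2/(-1/15)=-30.0000
Confirm numerically:
  x=-26.067: |R|=0.98008 <1
  x=-24.335: |R|=0.96944 <1
  x=-18.084: |R|=0.91584 <1
  x=-30.535: |R|=1.00234 >1
  x=-30.316: |R|=1.00139 >1
Stable set (-30.0000, 0).

z* = -30.0000.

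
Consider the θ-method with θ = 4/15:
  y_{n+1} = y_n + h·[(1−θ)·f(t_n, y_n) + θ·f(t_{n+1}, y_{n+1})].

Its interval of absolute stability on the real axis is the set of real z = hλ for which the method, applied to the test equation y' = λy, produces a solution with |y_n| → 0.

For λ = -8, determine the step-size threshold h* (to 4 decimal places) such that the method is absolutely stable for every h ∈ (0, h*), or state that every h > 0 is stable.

(-4.2857,0); λ=-8 ⇒ h* = (30/7)/8 = 0.5357.

Set f=λy, z=hλ:
  y_{n+1} = y_n + z·[11/15·y_n + 4/15·y_{n+1}] ⇒ (1 − 4/15z)y_{n+1} = (1 + 11/15z)y_n
  Hence R(z) = (1 + 11/15z)/(1 − 4/15z).

Solve |R(x)|<1 on ℝ⁻.
x=-0.47: |R|=0.5823
R=−1: 1+11/15x = −1+4/15x ⇒ -7/15x=2 ⇒ x=2/(-7/15)=-4.2857
Confirm numerically:
  x=-3.986: |R|=0.93220 <1
  x=-3.122: |R|=0.70365 <1
  x=-2.847: |R|=0.61835 <1
  x=-2.665: |R|=0.55787 <1
  x=-4.513: |R|=1.04814 >1
  x=-4.354: |R|=1.01475 >1
  x=-4.351: |R|=1.01410 >1
Interval (-4.2857, 0).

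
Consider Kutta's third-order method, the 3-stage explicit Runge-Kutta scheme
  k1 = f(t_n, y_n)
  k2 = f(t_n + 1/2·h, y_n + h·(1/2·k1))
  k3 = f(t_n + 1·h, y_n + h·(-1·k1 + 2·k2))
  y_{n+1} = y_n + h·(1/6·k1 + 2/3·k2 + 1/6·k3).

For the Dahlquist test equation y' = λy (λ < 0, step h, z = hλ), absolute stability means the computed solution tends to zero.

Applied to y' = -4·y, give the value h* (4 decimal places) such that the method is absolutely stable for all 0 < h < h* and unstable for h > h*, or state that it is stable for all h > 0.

Test eqn y'=λy, z=hλ:
  order 3, 3-stage ⇒ R(z)=1+z+z^2/2+z^3/6
  (e.g. R(-0.96)=0.35334, |R|=0.35334)

Find x<0 with |R(x)|<1.
x=-0.96: |R|=0.3533
|R(-2.84)|=1.6249 |R(-1.42)|=0.1110 |R(-1.01)|=0.3283
Bisect:
  x_lo=-3.1383 |R|=2.3653  x_hi=-0.2082 |R|=0.8120
  mid=-1.67325 |R|=0.05415 →hi
  mid=-2.40577 |R|=0.83256 →hi
  mid=-2.77203 |R|=1.48006 →lo
  mid=-2.58890 |R|=1.12967 →lo
  mid=-2.49733 |R|=0.97484 →hi
  mid=-2.54312 |R|=1.05064 →lo
  mid=-2.52022 |R|=1.01234 →lo
  mid=-2.50878 |R|=0.99349 →hi
  ...
  [-2.51289,-2.51271] ⇒ x*=-2.5127
So |R|<1 on (-2.5127, 0).

(-2.5127,0); λ=-4 ⇒ h* = 0.6282.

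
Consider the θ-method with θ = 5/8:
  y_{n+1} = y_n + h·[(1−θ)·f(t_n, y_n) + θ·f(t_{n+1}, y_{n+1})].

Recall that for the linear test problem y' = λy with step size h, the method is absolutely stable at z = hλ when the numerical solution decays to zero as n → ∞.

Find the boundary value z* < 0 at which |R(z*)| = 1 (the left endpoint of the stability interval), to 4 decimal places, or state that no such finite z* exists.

unbounded; (−∞, 0).

On y'=λy, z=hλ:
  y_{n+1} = y_n + z·[3/8·y_n + 5/8·y_{n+1}] ⇒ (1 − 5/8z)y_{n+1} = (1 + 3/8z)y_n
  ⇒ R(z) = (1 + 3/8z)/(1 − 5/8z).

Find x<0 with |R(x)|<1.
x=-0.73: |R|=0.4987
x=-2: |R|=0.1111
x=-10: |R|=0.3793
x=-100: |R|=0.5748
θ=5/8≥1/2 ⇒ |1+3/8x|<|1−5/8x| ∀x<0 ⇒ stable on all of ℝ⁻.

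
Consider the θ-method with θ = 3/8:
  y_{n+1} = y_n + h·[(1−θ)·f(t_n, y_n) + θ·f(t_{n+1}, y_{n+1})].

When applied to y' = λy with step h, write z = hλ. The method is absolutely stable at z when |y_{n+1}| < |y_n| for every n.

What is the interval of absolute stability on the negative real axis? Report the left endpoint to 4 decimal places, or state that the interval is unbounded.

Set f=λy, z=hλ:
  y_{n+1} = y_n + z·[5/8·y_n + 3/8·y_{n+1}] ⇒ (1 − 3/8z)y_{n+1} = (1 + 5/8z)y_n
  Hence R(z) = (1 + 5/8z)/(1 − 3/8z).

Boundary: |R(x)|=1, x<0.
x=-0.55: |R|=0.5440
R=−1: 1+5/8x = −1+3/8x ⇒ -1/4x=2 ⇒ x=2/(-1/4)=-8.0000
Confirm numerically:
  x=-7.305: |R|=0.95354 <1
  x=-6.731: |R|=0.90998 <1
  x=-4.694: |R|=0.70057 <1
  x=-8.501: |R|=1.02991 >1
  x=-8.109: |R|=1.00674 >1
  x=-8.078: |R|=1.00484 >1
Interval (-8.0000, 0).

z∈(-8.0000,0).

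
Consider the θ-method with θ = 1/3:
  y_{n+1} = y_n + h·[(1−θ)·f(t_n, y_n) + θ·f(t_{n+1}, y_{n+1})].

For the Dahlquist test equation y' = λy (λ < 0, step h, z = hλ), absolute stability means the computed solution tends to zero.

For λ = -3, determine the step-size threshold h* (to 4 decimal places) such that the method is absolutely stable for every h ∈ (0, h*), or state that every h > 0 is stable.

Set f=λy, z=hλ:
  y_{n+1} = y_n + z·[2/3·y_n + 1/3·y_{n+1}] ⇒ (1 − 1/3z)y_{n+1} = (1 + 2/3z)y_n
  ⇒ R(z) = (1 + 2/3z)/(1 − 1/3z).

Boundary: |R(x)|=1, x<0.
x=-0.44: |R|=0.6163
R=−1: 1+2/3x = −1+1/3x ⇒ -1/3x=2 ⇒ x=2/(-1/3)=-6.0000
Confirm numerically:
  x=-5.466: |R|=0.93692 <1
  x=-3.696: |R|=0.65591 <1
  x=-2.662: |R|=0.41046 <1
  x=-6.296: |R|=1.03184 >1
  x=-6.257: |R|=1.02776 >1
  x=-6.046: |R|=1.00509 >1
Stable set (-6.0000, 0).

(-6.0000,0); λ=-3 ⇒ h* = (6)/3 = 2.0000.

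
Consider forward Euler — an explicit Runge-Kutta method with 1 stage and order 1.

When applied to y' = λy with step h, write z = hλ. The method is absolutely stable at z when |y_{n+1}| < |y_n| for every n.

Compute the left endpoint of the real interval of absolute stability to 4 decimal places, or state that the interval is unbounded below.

left endpoint -2.0000.

Test eqn y'=λy, z=hλ:
  order 1, 1-stage ⇒ R(z)=1+z
  (e.g. R(-0.49)=0.51000, |R|=0.51000)

Boundary: |R(x)|=1, x<0.
x=-0.49: |R|=0.5100
|R(-1.61)|=0.6100 |R(-1.4)|=0.4000 |R(-1.3)|=0.3000
Bisect:
  x_lo=-2.6300 |R|=1.6300  x_hi=-0.1056 |R|=0.8944
  mid=-1.36780 |R|=0.36780 →hi
  mid=-1.99889 |R|=0.99889 →hi
  mid=-2.31443 |R|=1.31443 →lo
  mid=-2.15666 |R|=1.15666 →lo
  mid=-2.07777 |R|=1.07777 →lo
  mid=-2.03833 |R|=1.03833 →lo
  mid=-2.01861 |R|=1.01861 →lo
  mid=-2.00875 |R|=1.00875 →lo
  mid=-2.00382 |R|=1.00382 →lo
  mid=-2.00135 |R|=1.00135 →lo
  ...
  [-2.00012,-1.99997] ⇒ x*=-2.0000
Interval (-2.0000, 0).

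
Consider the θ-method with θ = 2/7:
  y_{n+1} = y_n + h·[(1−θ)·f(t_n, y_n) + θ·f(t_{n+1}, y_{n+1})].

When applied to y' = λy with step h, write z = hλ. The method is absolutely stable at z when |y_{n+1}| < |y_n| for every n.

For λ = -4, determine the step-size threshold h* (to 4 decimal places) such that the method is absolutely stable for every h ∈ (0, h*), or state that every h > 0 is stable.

(-4.6667,0); λ=-4 ⇒ h* = (14/3)/4 = 1.1667.

Set f=λy, z=hλ:
  y_{n+1} = y_n + z·[5/7·y_n + 2/7·y_{n+1}] ⇒ (1 − 2/7z)y_{n+1} = (1 + 5/7z)y_n
  Hence R(z) = (1 + 5/7z)/(1 − 2/7z).

Find x<0 with |R(x)|<1.
x=-0.84: |R|=0.3226
R=−1: 1+5/7x = −1+2/7x ⇒ -3/7x=2 ⇒ x=2/(-3/7)=-4.6667
Confirm numerically:
  x=-4.626: |R|=0.99249 <1
  x=-3.319: |R|=0.70355 <1
  x=-2.064: |R|=0.29835 <1
  x=-5.089: |R|=1.07376 >1
  x=-4.893: |R|=1.04045 >1
So |R|<1 on (-4.6667, 0).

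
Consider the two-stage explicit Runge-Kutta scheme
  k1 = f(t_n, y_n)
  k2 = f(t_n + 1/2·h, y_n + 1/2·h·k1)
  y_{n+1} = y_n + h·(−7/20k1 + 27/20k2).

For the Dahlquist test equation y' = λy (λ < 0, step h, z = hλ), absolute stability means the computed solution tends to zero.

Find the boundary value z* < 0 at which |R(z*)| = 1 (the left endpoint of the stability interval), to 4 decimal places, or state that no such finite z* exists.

z* = -1.4815.

Test eqn y'=λy, z=hλ:
  k1=λy_n ⇒ h·k1=z·y_n;  k2=λ(1+1/2z)y_n ⇒ h·k2=z(1+1/2z)y_n
  y_{n+1}/y_n = 1 − 7/20z + 27/20z(1+1/2z) = 1 + z + 27/40z²
  so R(z) = 1 + z + 27/40z².

Boundary: |R(x)|=1, x<0.
x=-0.76: |R|=0.6299
R=1: x+27/40x²=0 ⇒ x=−40/27=-1.4815; min R=1−1/(4·27/40)=0.6296>−1
Confirm numerically:
  x=-0.889: |R|=0.64447 <1
  x=-0.885: |R|=0.64368 <1
  x=-0.724: |R|=0.62982 <1
  x=-0.599: |R|=0.64319 <1
  x=-1.960: |R|=1.63308 >1
  x=-1.648: |R|=1.18524 >1
  x=-1.638: |R|=1.17305 >1
Stable set (-1.4815, 0).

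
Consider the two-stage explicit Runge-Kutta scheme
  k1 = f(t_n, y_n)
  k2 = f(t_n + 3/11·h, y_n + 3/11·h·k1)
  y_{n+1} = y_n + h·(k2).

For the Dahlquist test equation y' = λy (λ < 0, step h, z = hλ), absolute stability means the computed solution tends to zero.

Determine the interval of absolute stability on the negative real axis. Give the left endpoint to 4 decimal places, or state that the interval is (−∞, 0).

With y'=λy (z=hλ):
  k1=λy_n ⇒ h·k1=z·y_n;  k2=λ(1+3/11z)y_n ⇒ h·k2=z(1+3/11z)y_n
  y_{n+1}/y_n = 1 + z(1+3/11z) = 1 + z + 3/11z²
  R(z) = 1 + z + 3/11z².

Boundary: |R(x)|=1, x<0.
x=-1.1: |R|=0.2300
R=1: x+3/11x²=0 ⇒ x=−11/3=-3.6667; min R=1−1/(4·3/11)=0.0833>−1
Confirm numerically:
  x=-3.391: |R|=0.74506 <1
  x=-3.034: |R|=0.47650 <1
  x=-2.687: |R|=0.28208 <1
  x=-2.310: |R|=0.14530 <1
  x=-4.075: |R|=1.45381 >1
  x=-3.822: |R|=1.16191 >1
  x=-3.726: |R|=1.06029 >1
So |R|<1 on (-3.6667, 0).

z∈(-3.6667,0).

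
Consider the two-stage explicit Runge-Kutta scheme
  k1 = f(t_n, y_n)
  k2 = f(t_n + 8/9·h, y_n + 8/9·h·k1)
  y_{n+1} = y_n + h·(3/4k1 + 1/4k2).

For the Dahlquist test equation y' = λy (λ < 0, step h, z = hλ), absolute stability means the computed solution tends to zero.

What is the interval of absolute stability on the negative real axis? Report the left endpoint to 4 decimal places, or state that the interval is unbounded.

With y'=λy (z=hλ):
  k1=λy_n ⇒ h·k1=z·y_n;  k2=λ(1+8/9z)y_n ⇒ h·k2=z(1+8/9z)y_n
  y_{n+1}/y_n = 1 + 3/4z + 1/4z(1+8/9z) = 1 + z + 2/9z²
  so R(z) = 1 + z + 2/9z².

Solve |R(x)|<1 on ℝ⁻.
x=-0.4: |R|=0.6356
R=1: x+2/9x²=0 ⇒ x=−9/2=-4.5000; min R=1−1/(4·2/9)=-0.1250>−1
Confirm numerically:
  x=-4.275: |R|=0.78625 <1
  x=-2.596: |R|=0.09840 <1
  x=-2.205: |R|=0.12455 <1
  x=-4.974: |R|=1.52393 >1
  x=-4.915: |R|=1.45327 >1
  x=-4.658: |R|=1.16355 >1
Stable set (-4.5000, 0).

z∈(-4.5000,0).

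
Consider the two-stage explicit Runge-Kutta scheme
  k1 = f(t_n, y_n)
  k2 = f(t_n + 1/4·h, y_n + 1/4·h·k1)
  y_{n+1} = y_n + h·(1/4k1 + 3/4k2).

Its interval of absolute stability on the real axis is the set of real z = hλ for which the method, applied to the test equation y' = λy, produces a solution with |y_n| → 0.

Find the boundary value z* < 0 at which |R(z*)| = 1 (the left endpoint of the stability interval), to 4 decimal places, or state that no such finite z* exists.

left endpoint -5.3333.

Set f=λy, z=hλ:
  k1=λy_n ⇒ h·k1=z·y_n;  k2=λ(1+1/4z)y_n ⇒ h·k2=z(1+1/4z)y_n
  y_{n+1}/y_n = 1 + 1/4z + 3/4z(1+1/4z) = 1 + z + 3/16z²
  Hence R(z) = 1 + z + 3/16z².

Find x<0 with |R(x)|<1.
x=-0.81: |R|=0.3130
R=1: x+3/16x²=0 ⇒ x=−16/3=-5.3333; min R=1−1/(4·3/16)=-0.3333>−1
Confirm numerically:
  x=-5.257: |R|=0.92476 <1
  x=-4.926: |R|=0.62378 <1
  x=-4.334: |R|=0.18792 <1
  x=-3.789: |R|=0.09715 <1
  x=-5.746: |R|=1.44460 >1
  x=-5.693: |R|=1.38392 >1
  x=-5.621: |R|=1.30318 >1
Stable set (-5.3333, 0).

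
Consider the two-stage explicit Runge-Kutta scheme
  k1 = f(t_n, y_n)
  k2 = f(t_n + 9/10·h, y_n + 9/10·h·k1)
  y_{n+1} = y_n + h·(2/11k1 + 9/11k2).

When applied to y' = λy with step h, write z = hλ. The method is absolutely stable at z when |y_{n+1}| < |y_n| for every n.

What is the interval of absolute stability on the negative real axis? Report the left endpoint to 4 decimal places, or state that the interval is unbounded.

Set f=λy, z=hλ:
  k1=λy_n ⇒ h·k1=z·y_n;  k2=λ(1+9/10z)y_n ⇒ h·k2=z(1+9/10z)y_n
  y_{n+1}/y_n = 1 + 2/11z + 9/11z(1+9/10z) = 1 + z + 81/110z²
  Hence R(z) = 1 + z + 81/110z².

Boundary: |R(x)|=1, x<0.
x=-1.63: |R|=1.3264
R=1: x+81/110x²=0 ⇒ x=−110/81=-1.3580; min R=1−1/(4·81/110)=0.6605>−1
Confirm numerically:
  x=-1.189: |R|=0.85201 <1
  x=-1.184: |R|=0.84828 <1
  x=-0.664: |R|=0.66066 <1
  x=-1.828: |R|=1.63262 >1
  x=-1.573: |R|=1.24901 >1
So |R|<1 on (-1.3580, 0).

z∈(-1.3580,0).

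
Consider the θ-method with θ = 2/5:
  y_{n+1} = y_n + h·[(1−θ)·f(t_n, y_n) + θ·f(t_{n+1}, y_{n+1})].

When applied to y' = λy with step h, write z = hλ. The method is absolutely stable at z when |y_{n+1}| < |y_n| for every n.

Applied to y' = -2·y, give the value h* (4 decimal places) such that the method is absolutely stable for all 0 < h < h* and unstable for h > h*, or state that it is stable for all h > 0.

Test eqn y'=λy, z=hλ:
  y_{n+1} = y_n + z·[3/5·y_n + 2/5·y_{n+1}] ⇒ (1 − 2/5z)y_{n+1} = (1 + 3/5z)y_n
  Hence R(z) = (1 + 3/5z)/(1 − 2/5z).

Solve |R(x)|<1 on ℝ⁻.
x=-1.43: |R|=0.0903
R=−1: 1+3/5x = −1+2/5x ⇒ -1/5x=2 ⇒ x=2/(-1/5)=-10.0000
Confirm numerically:
  x=-9.864: |R|=0.99450 <1
  x=-7.326: |R|=0.86393 <1
  x=-4.245: |R|=0.57339 <1
  x=-10.374: |R|=1.01453 >1
  x=-10.298: |R|=1.01164 >1
  x=-10.218: |R|=1.00857 >1
So |R|<1 on (-10.0000, 0).

(-10.0000,0); λ=-2 ⇒ h* = (10)/2 = 5.0000.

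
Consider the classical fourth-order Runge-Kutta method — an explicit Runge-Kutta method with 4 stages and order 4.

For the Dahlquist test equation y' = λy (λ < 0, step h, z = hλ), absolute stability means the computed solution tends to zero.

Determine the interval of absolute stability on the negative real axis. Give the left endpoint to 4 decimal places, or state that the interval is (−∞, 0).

(-2.7853, 0).

Set f=λy, z=hλ:
  order 4, 4-stage ⇒ R(z)=1+z+z^2/2+z^3/6+z^4/24
  (e.g. R(-0.5)=0.60677, |R|=0.60677)

Boundary: |R(x)|=1, x<0.
x=-0.5: |R|=0.6068
|R(-2.99)|=1.3551 |R(-1.65)|=0.2714 |R(-1.07)|=0.3529
Bisect:
  x_lo=-3.3828 |R|=2.3434  x_hi=-0.2948 |R|=0.7447
  mid=-1.83880 |R|=0.29192 →hi
  mid=-2.61080 |R|=0.76725 →hi
  mid=-2.99680 |R|=1.36861 →lo
  mid=-2.80380 |R|=1.02826 →lo
  mid=-2.70730 |R|=0.88864 →hi
  mid=-2.75555 |R|=0.95607 →hi
  mid=-2.77967 |R|=0.99156 →hi
  ...
  [-2.78533,-2.78514] ⇒ x*=-2.7853
Interval (-2.7853, 0).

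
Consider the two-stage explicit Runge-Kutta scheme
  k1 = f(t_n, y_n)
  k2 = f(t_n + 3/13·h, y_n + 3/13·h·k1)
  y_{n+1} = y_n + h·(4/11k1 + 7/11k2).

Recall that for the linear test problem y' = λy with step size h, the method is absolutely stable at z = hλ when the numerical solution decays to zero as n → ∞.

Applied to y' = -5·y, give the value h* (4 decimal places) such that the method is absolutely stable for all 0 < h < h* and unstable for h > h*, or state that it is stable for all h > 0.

(-6.8095,0); λ=-5 ⇒ h* = (143/21)/5 = 1.3619.

On y'=λy, z=hλ:
  k1=λy_n ⇒ h·k1=z·y_n;  k2=λ(1+3/13z)y_n ⇒ h·k2=z(1+3/13z)y_n
  y_{n+1}/y_n = 1 + 4/11z + 7/11z(1+3/13z) = 1 + z + 21/143z²
  R(z) = 1 + z + 21/143z².

Solve |R(x)|<1 on ℝ⁻.
x=-1.02: |R|=0.1328
R=1: x+21/143x²=0 ⇒ x=−143/21=-6.8095; min R=1−1/(4·21/143)=-0.7024>−1
Confirm numerically:
  x=-5.541: |R|=0.03221 <1
  x=-4.400: |R|=0.55692 <1
  x=-3.311: |R|=0.70109 <1
  x=-2.995: |R|=0.67772 <1
  x=-7.011: |R|=1.20744 >1
  x=-6.939: |R|=1.13194 >1
  x=-6.932: |R|=1.12468 >1
Interval (-6.8095, 0).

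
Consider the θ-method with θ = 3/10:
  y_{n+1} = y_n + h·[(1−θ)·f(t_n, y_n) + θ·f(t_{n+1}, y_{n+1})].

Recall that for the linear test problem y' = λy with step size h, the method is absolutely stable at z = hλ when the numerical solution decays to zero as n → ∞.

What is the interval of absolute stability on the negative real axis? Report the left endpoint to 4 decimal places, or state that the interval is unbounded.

(-5.0000, 0).

Set f=λy, z=hλ:
  y_{n+1} = y_n + z·[7/10·y_n + 3/10·y_{n+1}] ⇒ (1 − 3/10z)y_{n+1} = (1 + 7/10z)y_n
  Hence R(z) = (1 + 7/10z)/(1 − 3/10z).

Solve |R(x)|<1 on ℝ⁻.
x=-1.15: |R|=0.1450
R=−1: 1+7/10x = −1+3/10x ⇒ -2/5x=2 ⇒ x=2/(-2/5)=-5.0000
Confirm numerically:
  x=-4.453: |R|=0.90633 <1
  x=-4.325: |R|=0.88248 <1
  x=-4.019: |R|=0.82210 <1
  x=-5.320: |R|=1.04931 >1
  x=-5.120: |R|=1.01893 >1
Interval (-5.0000, 0).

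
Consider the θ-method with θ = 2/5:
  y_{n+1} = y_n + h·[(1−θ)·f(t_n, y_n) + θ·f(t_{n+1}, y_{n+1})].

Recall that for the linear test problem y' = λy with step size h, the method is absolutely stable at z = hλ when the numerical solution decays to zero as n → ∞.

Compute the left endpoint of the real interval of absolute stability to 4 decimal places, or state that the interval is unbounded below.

z* = -10.0000.

On y'=λy, z=hλ:
  y_{n+1} = y_n + z·[3/5·y_n + 2/5·y_{n+1}] ⇒ (1 − 2/5z)y_{n+1} = (1 + 3/5z)y_n
  R(z) = (1 + 3/5z)/(1 − 2/5z).

Boundary: |R(x)|=1, x<0.
x=-1.63: |R|=0.0133
R=−1: 1+3/5x = −1+2/5x ⇒ -1/5x=2 ⇒ x=2/(-1/5)=-10.0000
Confirm numerically:
  x=-7.818: |R|=0.89426 <1
  x=-6.097: |R|=0.77300 <1
  x=-5.254: |R|=0.69396 <1
  x=-10.599: |R|=1.02286 >1
  x=-10.573: |R|=1.02192 >1
  x=-10.038: |R|=1.00152 >1
Interval (-10.0000, 0).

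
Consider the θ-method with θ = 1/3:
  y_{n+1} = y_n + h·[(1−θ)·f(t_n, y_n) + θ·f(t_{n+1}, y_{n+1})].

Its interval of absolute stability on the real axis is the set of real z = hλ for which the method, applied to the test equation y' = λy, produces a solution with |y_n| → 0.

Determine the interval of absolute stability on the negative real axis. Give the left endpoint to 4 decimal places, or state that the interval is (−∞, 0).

z∈(-6.0000,0).

On y'=λy, z=hλ:
  y_{n+1} = y_n + z·[2/3·y_n + 1/3·y_{n+1}] ⇒ (1 − 1/3z)y_{n+1} = (1 + 2/3z)y_n
  Hence R(z) = (1 + 2/3z)/(1 − 1/3z).

Boundary: |R(x)|=1, x<0.
x=-1.38: |R|=0.0548
R=−1: 1+2/3x = −1+1/3x ⇒ -1/3x=2 ⇒ x=2/(-1/3)=-6.0000
Confirm numerically:
  x=-5.492: |R|=0.94018 <1
  x=-4.432: |R|=0.78902 <1
  x=-4.183: |R|=0.74704 <1
  x=-6.165: |R|=1.01800 >1
  x=-6.102: |R|=1.01121 >1
Interval (-6.0000, 0).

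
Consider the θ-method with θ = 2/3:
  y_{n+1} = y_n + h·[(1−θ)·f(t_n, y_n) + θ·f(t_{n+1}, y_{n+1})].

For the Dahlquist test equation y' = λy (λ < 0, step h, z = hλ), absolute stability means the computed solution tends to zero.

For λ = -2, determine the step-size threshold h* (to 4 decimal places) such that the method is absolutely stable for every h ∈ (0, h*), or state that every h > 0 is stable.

(−∞, 0) — no finite endpoint. Any h>0 works for λ=-2.

On y'=λy, z=hλ:
  y_{n+1} = y_n + z·[1/3·y_n + 2/3·y_{n+1}] ⇒ (1 − 2/3z)y_{n+1} = (1 + 1/3z)y_n
  ⇒ R(z) = (1 + 1/3z)/(1 − 2/3z).

Need |R(x)|<1, x<0.
x=-1.5: |R|=0.2500
x=-2: |R|=0.1429
x=-10: |R|=0.3043
x=-100: |R|=0.4778
θ=2/3≥1/2 ⇒ |1+1/3x|<|1−2/3x| ∀x<0 ⇒ interval (−∞,0).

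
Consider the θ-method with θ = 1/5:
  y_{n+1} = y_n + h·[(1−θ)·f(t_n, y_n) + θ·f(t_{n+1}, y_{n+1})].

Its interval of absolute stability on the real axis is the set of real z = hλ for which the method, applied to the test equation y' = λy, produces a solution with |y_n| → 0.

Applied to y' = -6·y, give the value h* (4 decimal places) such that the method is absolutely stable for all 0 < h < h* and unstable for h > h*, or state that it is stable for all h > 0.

Set f=λy, z=hλ:
  y_{n+1} = y_n + z·[4/5·y_n + 1/5·y_{n+1}] ⇒ (1 − 1/5z)y_{n+1} = (1 + 4/5z)y_n
  Hence R(z) = (1 + 4/5z)/(1 − 1/5z).

Solve |R(x)|<1 on ℝ⁻.
x=-0.83: |R|=0.2882
R=−1: 1+4/5x = −1+1/5x ⇒ -3/5x=2 ⇒ x=2/(-3/5)=-3.3333
Confirm numerically:
  x=-3.009: |R|=0.87851 <1
  x=-2.593: |R|=0.70749 <1
  x=-2.213: |R|=0.53404 <1
  x=-1.415: |R|=0.10288 <1
  x=-3.931: |R|=1.20076 >1
  x=-3.784: |R|=1.15392 >1
Stable set (-3.3333, 0).

(-3.3333,0); λ=-6 ⇒ h* = (10/3)/6 = 0.5556.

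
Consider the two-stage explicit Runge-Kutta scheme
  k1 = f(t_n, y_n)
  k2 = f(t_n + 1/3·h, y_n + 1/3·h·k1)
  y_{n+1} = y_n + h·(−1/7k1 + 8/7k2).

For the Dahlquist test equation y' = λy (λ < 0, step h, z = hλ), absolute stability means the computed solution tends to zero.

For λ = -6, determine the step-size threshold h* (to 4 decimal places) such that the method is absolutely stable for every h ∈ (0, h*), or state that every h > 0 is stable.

Test eqn y'=λy, z=hλ:
  k1=λy_n ⇒ h·k1=z·y_n;  k2=λ(1+1/3z)y_n ⇒ h·k2=z(1+1/3z)y_n
  y_{n+1}/y_n = 1 − 1/7z + 8/7z(1+1/3z) = 1 + z + 8/21z²
  so R(z) = 1 + z + 8/21z².

Find x<0 with |R(x)|<1.
x=-0.91: |R|=0.4055
R=1: x+8/21x²=0 ⇒ x=−21/8=-2.6250; min R=1−1/(4·8/21)=0.3438>−1
Confirm numerically:
  x=-2.516: |R|=0.89553 <1
  x=-2.279: |R|=0.69961 <1
  x=-1.731: |R|=0.41047 <1
  x=-1.279: |R|=0.34418 <1
  x=-3.148: |R|=1.62720 >1
  x=-2.966: |R|=1.38530 >1
So |R|<1 on (-2.6250, 0).

(-2.6250,0); λ=-6 ⇒ h* = (21/8)/6 = 0.4375.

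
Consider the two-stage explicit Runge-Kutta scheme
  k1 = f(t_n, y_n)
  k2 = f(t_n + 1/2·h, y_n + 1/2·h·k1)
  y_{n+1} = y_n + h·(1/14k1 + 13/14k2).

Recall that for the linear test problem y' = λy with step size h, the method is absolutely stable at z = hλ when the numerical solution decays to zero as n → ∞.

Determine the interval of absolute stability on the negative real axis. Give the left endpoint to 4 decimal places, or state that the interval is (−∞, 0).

(-2.1538, 0).

Set f=λy, z=hλ:
  k1=λy_n ⇒ h·k1=z·y_n;  k2=λ(1+1/2z)y_n ⇒ h·k2=z(1+1/2z)y_n
  y_{n+1}/y_n = 1 + 1/14z + 13/14z(1+1/2z) = 1 + z + 13/28z²
  ⇒ R(z) = 1 + z + 13/28z².

Solve |R(x)|<1 on ℝ⁻.
x=-1.06: |R|=0.4617
R=1: x+13/28x²=0 ⇒ x=−28/13=-2.1538; min R=1−1/(4·13/28)=0.4615>−1
Confirm numerically:
  x=-1.677: |R|=0.62872 <1
  x=-1.408: |R|=0.51243 <1
  x=-1.140: |R|=0.46339 <1
  x=-0.893: |R|=0.47724 <1
  x=-2.582: |R|=1.51326 >1
  x=-2.339: |R|=1.20107 >1
  x=-2.262: |R|=1.11358 >1
Interval (-2.1538, 0).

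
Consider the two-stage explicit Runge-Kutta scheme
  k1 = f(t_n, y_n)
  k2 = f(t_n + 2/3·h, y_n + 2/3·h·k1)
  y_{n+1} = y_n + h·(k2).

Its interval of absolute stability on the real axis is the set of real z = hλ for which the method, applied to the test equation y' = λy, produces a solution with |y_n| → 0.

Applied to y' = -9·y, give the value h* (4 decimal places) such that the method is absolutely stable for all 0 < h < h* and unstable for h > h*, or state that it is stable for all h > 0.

(-1.5000,0); λ=-9 ⇒ h* = (3/2)/9 = 0.1667.

Set f=λy, z=hλ:
  k1=λy_n ⇒ h·k1=z·y_n;  k2=λ(1+2/3z)y_n ⇒ h·k2=z(1+2/3z)y_n
  y_{n+1}/y_n = 1 + z(1+2/3z) = 1 + z + 2/3z²
  so R(z) = 1 + z + 2/3z².

Need |R(x)|<1, x<0.
x=-1.46: |R|=0.9611
R=1: x+2/3x²=0 ⇒ x=−3/2=-1.5000; min R=1−1/(4·2/3)=0.6250>−1
Confirm numerically:
  x=-1.349: |R|=0.86420 <1
  x=-1.296: |R|=0.82374 <1
  x=-1.063: |R|=0.69031 <1
  x=-0.699: |R|=0.62673 <1
  x=-1.991: |R|=1.65172 >1
  x=-1.977: |R|=1.62869 >1
  x=-1.795: |R|=1.35302 >1
So |R|<1 on (-1.5000, 0).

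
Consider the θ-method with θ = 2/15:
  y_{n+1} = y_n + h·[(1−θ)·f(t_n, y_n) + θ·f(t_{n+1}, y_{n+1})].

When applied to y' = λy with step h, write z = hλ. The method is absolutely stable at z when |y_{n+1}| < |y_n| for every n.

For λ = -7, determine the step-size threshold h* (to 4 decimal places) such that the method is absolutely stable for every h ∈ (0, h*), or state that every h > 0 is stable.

(-2.7273,0); λ=-7 ⇒ h* = (30/11)/7 = 0.3896.

Test eqn y'=λy, z=hλ:
  y_{n+1} = y_n + z·[13/15·y_n + 2/15·y_{n+1}] ⇒ (1 − 2/15z)y_{n+1} = (1 + 13/15z)y_n
  Hence R(z) = (1 + 13/15z)/(1 − 2/15z).

Boundary: |R(x)|=1, x<0.
x=-1.04: |R|=0.0867
R=−1: 1+13/15x = −1+2/15x ⇒ -11/15x=2 ⇒ x=2/(-11/15)=-2.7273
Confirm numerically:
  x=-2.608: |R|=0.93510 <1
  x=-2.099: |R|=0.64001 <1
  x=-2.048: |R|=0.60871 <1
  x=-1.785: |R|=0.44184 <1
  x=-3.209: |R|=1.24741 >1
  x=-3.103: |R|=1.19490 >1
  x=-2.917: |R|=1.10017 >1
Interval (-2.7273, 0).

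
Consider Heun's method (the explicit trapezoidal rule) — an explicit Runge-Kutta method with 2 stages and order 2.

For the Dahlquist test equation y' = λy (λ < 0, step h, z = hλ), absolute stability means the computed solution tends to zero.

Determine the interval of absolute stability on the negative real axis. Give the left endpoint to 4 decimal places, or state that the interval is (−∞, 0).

(-2.0000, 0).

On y'=λy, z=hλ:
  order 2, 2-stage ⇒ R(z)=1+z+z^2/2
  (e.g. R(-1.24)=0.52880, |R|=0.52880)

Find x<0 with |R(x)|<1.
x=-1.24: |R|=0.5288
|R(-1.72)|=0.7592 |R(-1.04)|=0.5008 |R(-0.82)|=0.5162
Bisect:
  x_lo=-2.6304 |R|=1.8291  x_hi=-0.2994 |R|=0.7454
  mid=-1.46490 |R|=0.60807 →hi
  mid=-2.04764 |R|=1.04878 →lo
  mid=-1.75627 |R|=0.78597 →hi
  mid=-1.90196 |R|=0.90676 →hi
  mid=-1.97480 |R|=0.97512 →hi
  mid=-2.01122 |R|=1.01128 →lo
  mid=-1.99301 |R|=0.99303 →hi
  mid=-2.00212 |R|=1.00212 →lo
  ...
  [-2.00012,-1.99998] ⇒ x*=-2.0000
So |R|<1 on (-2.0000, 0).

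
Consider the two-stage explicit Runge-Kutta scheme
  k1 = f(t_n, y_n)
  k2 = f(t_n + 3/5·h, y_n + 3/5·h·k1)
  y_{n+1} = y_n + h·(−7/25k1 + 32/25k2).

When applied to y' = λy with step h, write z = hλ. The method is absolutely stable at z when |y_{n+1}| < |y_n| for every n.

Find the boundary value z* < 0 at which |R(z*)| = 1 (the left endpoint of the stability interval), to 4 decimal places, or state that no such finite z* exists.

On y'=λy, z=hλ:
  k1=λy_n ⇒ h·k1=z·y_n;  k2=λ(1+3/5z)y_n ⇒ h·k2=z(1+3/5z)y_n
  y_{n+1}/y_n = 1 − 7/25z + 32/25z(1+3/5z) = 1 + z + 96/125z²
  R(z) = 1 + z + 96/125z².

Boundary: |R(x)|=1, x<0.
x=-0.42: |R|=0.7155
R=1: x+96/125x²=0 ⇒ x=−125/96=-1.3021; min R=1−1/(4·96/125)=0.6745>−1
Confirm numerically:
  x=-1.119: |R|=0.84266 <1
  x=-0.746: |R|=0.68140 <1
  x=-0.669: |R|=0.67473 <1
  x=-0.555: |R|=0.68156 <1
  x=-1.834: |R|=1.74921 >1
  x=-1.820: |R|=1.72392 >1
  x=-1.746: |R|=1.59526 >1
Stable set (-1.3021, 0).

z* = -1.3021.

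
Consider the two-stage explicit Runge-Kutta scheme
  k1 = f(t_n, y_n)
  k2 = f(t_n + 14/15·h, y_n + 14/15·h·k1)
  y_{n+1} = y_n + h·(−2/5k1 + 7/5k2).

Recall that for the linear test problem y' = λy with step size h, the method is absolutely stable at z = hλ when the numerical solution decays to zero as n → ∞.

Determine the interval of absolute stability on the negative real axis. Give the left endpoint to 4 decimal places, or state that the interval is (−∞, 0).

Test eqn y'=λy, z=hλ:
  k1=λy_n ⇒ h·k1=z·y_n;  k2=λ(1+14/15z)y_n ⇒ h·k2=z(1+14/15z)y_n
  y_{n+1}/y_n = 1 − 2/5z + 7/5z(1+14/15z) = 1 + z + 98/75z²
  R(z) = 1 + z + 98/75z².

Need |R(x)|<1, x<0.
x=-1.18: |R|=1.6394
R=1: x+98/75x²=0 ⇒ x=−75/98=-0.7653; min R=1−1/(4·98/75)=0.8087>−1
Confirm numerically:
  x=-0.725: |R|=0.96182 <1
  x=-0.563: |R|=0.85117 <1
  x=-0.529: |R|=0.83666 <1
  x=-0.494: |R|=0.82487 <1
  x=-1.313: |R|=1.93965 >1
  x=-1.076: |R|=1.43683 >1
So |R|<1 on (-0.7653, 0).

(-0.7653, 0).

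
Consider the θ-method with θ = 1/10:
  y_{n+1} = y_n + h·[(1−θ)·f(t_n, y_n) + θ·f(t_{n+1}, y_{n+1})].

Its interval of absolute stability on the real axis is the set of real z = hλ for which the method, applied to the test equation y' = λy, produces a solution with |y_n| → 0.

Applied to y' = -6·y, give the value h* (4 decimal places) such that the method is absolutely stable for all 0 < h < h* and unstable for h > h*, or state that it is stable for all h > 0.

On y'=λy, z=hλ:
  y_{n+1} = y_n + z·[9/10·y_n + 1/10·y_{n+1}] ⇒ (1 − 1/10z)y_{n+1} = (1 + 9/10z)y_n
  ⇒ R(z) = (1 + 9/10z)/(1 − 1/10z).

Solve |R(x)|<1 on ℝ⁻.
x=-1.79: |R|=0.5182
R=−1: 1+9/10x = −1+1/10x ⇒ -4/5x=2 ⇒ x=2/(-4/5)=-2.5000
Confirm numerically:
  x=-2.037: |R|=0.69228 <1
  x=-1.742: |R|=0.48356 <1
  x=-1.688: |R|=0.44422 <1
  x=-1.478: |R|=0.28768 <1
  x=-2.746: |R|=1.15440 >1
  x=-2.597: |R|=1.06160 >1
  x=-2.545: |R|=1.02870 >1
Interval (-2.5000, 0).

(-2.5000,0); λ=-6 ⇒ h* = (5/2)/6 = 0.4167.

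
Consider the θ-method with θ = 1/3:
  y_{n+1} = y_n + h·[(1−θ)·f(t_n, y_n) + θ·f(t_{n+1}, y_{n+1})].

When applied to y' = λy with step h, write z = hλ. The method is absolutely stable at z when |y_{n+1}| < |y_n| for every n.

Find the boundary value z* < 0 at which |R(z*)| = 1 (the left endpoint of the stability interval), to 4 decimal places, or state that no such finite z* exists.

left endpoint -6.0000.

Set f=λy, z=hλ:
  y_{n+1} = y_n + z·[2/3·y_n + 1/3·y_{n+1}] ⇒ (1 − 1/3z)y_{n+1} = (1 + 2/3z)y_n
  Hence R(z) = (1 + 2/3z)/(1 − 1/3z).

Solve |R(x)|<1 on ℝ⁻.
x=-1.34: |R|=0.0737
R=−1: 1+2/3x = −1+1/3x ⇒ -1/3x=2 ⇒ x=2/(-1/3)=-6.0000
Confirm numerically:
  x=-5.166: |R|=0.89787 <1
  x=-4.375: |R|=0.77966 <1
  x=-4.264: |R|=0.76101 <1
  x=-6.586: |R|=1.06113 >1
  x=-6.482: |R|=1.05083 >1
So |R|<1 on (-6.0000, 0).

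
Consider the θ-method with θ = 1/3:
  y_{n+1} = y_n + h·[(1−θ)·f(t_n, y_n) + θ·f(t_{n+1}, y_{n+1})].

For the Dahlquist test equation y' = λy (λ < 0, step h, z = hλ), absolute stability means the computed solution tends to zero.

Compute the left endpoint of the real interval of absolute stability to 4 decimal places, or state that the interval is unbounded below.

Set f=λy, z=hλ:
  y_{n+1} = y_n + z·[2/3·y_n + 1/3·y_{n+1}] ⇒ (1 − 1/3z)y_{n+1} = (1 + 2/3z)y_n
  ⇒ R(z) = (1 + 2/3z)/(1 − 1/3z).

Solve |R(x)|<1 on ℝ⁻.
x=-1.34: |R|=0.0737
R=−1: 1+2/3x = −1+1/3x ⇒ -1/3x=2 ⇒ x=2/(-1/3)=-6.0000
Confirm numerically:
  x=-5.751: |R|=0.97155 <1
  x=-5.696: |R|=0.96504 <1
  x=-5.517: |R|=0.94329 <1
  x=-6.230: |R|=1.02492 >1
  x=-6.137: |R|=1.01499 >1
  x=-6.027: |R|=1.00299 >1
So |R|<1 on (-6.0000, 0).

z* = -6.0000.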